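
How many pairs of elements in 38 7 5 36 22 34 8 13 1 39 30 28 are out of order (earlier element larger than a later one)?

33

Sweep left to right; for each value list the smaller values that follow it:
38 → 7, 5, 36, 22, 34, 8, 13, 1, 30, 28 → 10
7 → 5, 1 → 2
5 → 1 → 1
36 → 22, 34, 8, 13, 1, 30, 28 → 7
22 → 8, 13, 1 → 3
34 → 8, 13, 1, 30, 28 → 5
8 → 1 → 1
13 → 1 → 1
1 → none → 0
39 → 30, 28 → 2
30 → 28 → 1
28 → none → 0
Sum: 10 + 2 + 1 + 7 + 3 + 5 + 1 + 1 + 0 + 2 + 1 + 0 = 33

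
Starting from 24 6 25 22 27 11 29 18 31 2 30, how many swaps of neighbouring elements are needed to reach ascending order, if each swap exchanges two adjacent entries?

22

The minimum number of adjacent swaps to sort an array equals its inversion count, since every such swap removes exactly one inversion.
Count inversions — for each element, later elements that are smaller:
24: 6, 22, 11, 18, 2 → 5
6: 2 → 1
25: 22, 11, 18, 2 → 4
22: 11, 18, 2 → 3
27: 11, 18, 2 → 3
11: 2 → 1
29: 18, 2 → 2
18: 2 → 1
31: 2, 30 → 2
2: none → 0
30: none → 0
Total inversions: 5 + 1 + 4 + 3 + 3 + 1 + 2 + 1 + 2 + 0 + 0 = 22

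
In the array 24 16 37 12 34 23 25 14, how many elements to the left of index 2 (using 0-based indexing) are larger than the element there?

The element at index 2 is 37.
Elements before it: 24, 16
None of them are larger than 37.

0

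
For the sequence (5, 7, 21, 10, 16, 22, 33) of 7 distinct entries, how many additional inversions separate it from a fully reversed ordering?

19

Maximum inversions for 7 distinct elements is C(7, 2) = 7·6/2 = 21.
Current inversions — for each element, count later smaller elements:
5: 0
7: 0
21: 2
10: 0
16: 0
22: 0
33: 0
Current total: 0 + 0 + 2 + 0 + 0 + 0 + 0 = 2
Shortfall: 21 − 2 = 19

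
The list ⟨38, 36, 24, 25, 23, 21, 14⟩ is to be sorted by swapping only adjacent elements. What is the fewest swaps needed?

20 adjacent swaps

Minimum adjacent swaps = number of inversions (each swap of adjacent out-of-order elements removes one inversion and no swap can remove more).
Count inversions — for each element, later elements that are smaller:
38: 36, 24, 25, 23, 21, 14 → 6
36: 24, 25, 23, 21, 14 → 5
24: 23, 21, 14 → 3
25: 23, 21, 14 → 3
23: 21, 14 → 2
21: 14 → 1
14: none → 0
Total inversions: 6 + 5 + 3 + 3 + 2 + 1 + 0 = 20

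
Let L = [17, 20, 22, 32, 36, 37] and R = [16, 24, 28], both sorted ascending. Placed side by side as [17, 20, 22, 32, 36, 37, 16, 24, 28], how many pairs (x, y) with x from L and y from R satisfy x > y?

Count, for every r in R, how many entries of L exceed r:
r = 16: 17, 20, 22, 32, 36, 37 → 6
r = 24: 32, 36, 37 → 3
r = 28: 32, 36, 37 → 3
Cross-inversions: 6 + 3 + 3 = 12

12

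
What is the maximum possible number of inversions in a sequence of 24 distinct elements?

276 inversions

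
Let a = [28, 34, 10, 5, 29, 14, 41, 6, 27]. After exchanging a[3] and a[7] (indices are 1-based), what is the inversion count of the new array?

24

Positions 3 and 7 hold 10 and 41; after swapping, the array is [28, 34, 41, 5, 29, 14, 10, 6, 27].
Element-by-element contributions:
28 → 5, 14, 10, 6, 27 → 5
34 → 5, 29, 14, 10, 6, 27 → 6
41 → 5, 29, 14, 10, 6, 27 → 6
5 → none → 0
29 → 14, 10, 6, 27 → 4
14 → 10, 6 → 2
10 → 6 → 1
6 → none → 0
27 → none → 0
Sum: 5 + 6 + 6 + 0 + 4 + 2 + 1 + 0 + 0 = 24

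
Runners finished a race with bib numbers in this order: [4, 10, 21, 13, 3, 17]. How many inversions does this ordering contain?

Element-by-element contributions:
4 → 3 → 1
10 → 3 → 1
21 → 13, 3, 17 → 3
13 → 3 → 1
3 → none → 0
17 → none → 0
Sum: 1 + 1 + 3 + 1 + 0 + 0 = 6

There are 6 out-of-order pairs.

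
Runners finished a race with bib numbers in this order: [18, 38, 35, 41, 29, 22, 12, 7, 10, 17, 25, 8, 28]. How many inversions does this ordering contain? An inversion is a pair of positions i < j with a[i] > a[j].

Inversions: 52

Sweep left to right; for each value list the smaller values that follow it:
18: 5
38: 10
35: 9
41: 9
29: 8
22: 5
12: 3
7: 0
10: 1
17: 1
25: 1
8: 0
28: 0
Sum: 5 + 10 + 9 + 9 + 8 + 5 + 3 + 0 + 1 + 1 + 1 + 0 + 0 = 52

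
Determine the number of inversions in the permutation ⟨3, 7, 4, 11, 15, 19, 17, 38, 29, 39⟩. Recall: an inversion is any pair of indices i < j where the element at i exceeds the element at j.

For each element, count later entries that are smaller:
3 → none → 0
7 → 4 → 1
4 → none → 0
11 → none → 0
15 → none → 0
19 → 17 → 1
17 → none → 0
38 → 29 → 1
29 → none → 0
39 → none → 0
Sum: 0 + 1 + 0 + 0 + 0 + 1 + 0 + 1 + 0 + 0 = 3

3 out-of-order pairs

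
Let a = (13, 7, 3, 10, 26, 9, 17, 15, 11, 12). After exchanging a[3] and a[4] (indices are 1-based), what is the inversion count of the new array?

Positions 3 and 4 hold 3 and 10; after swapping, the array is [13, 7, 10, 3, 26, 9, 17, 15, 11, 12].
Count, for each position, how many later elements it exceeds:
13: 6
7: 1
10: 2
3: 0
26: 5
9: 0
17: 3
15: 2
11: 0
12: 0
Sum: 6 + 1 + 2 + 0 + 5 + 0 + 3 + 2 + 0 + 0 = 19

19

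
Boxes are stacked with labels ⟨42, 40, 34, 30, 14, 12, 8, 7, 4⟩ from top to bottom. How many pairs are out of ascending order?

Sweep left to right; for each value list the smaller values that follow it:
42 → 40, 34, 30, 14, 12, 8, 7, 4 → 8
40 → 34, 30, 14, 12, 8, 7, 4 → 7
34 → 30, 14, 12, 8, 7, 4 → 6
30 → 14, 12, 8, 7, 4 → 5
14 → 12, 8, 7, 4 → 4
12 → 8, 7, 4 → 3
8 → 7, 4 → 2
7 → 4 → 1
4 → none → 0
Sum: 8 + 7 + 6 + 5 + 4 + 3 + 2 + 1 + 0 = 36

36 inversions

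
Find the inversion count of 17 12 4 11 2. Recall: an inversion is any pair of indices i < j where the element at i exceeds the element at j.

Out-of-order pairs: 9

For each element, count later entries that are smaller:
17: 4
12: 3
4: 1
11: 1
2: 0
Sum: 4 + 3 + 1 + 1 + 0 = 9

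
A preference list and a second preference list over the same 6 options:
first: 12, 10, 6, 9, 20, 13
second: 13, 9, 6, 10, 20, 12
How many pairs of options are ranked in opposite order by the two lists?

12

Assign each item its position (1..6) in the first ordering, then rewrite the second ordering as that position sequence:
positions: 12→1, 10→2, 6→3, 9→4, 20→5, 13→6
second ordering as positions: [6, 4, 3, 2, 5, 1]
Discordant pairs = inversions in this position sequence.
6: 4, 3, 2, 5, 1 → 5
4: 3, 2, 1 → 3
3: 2, 1 → 2
2: 1 → 1
5: 1 → 1
1: 0
Total: 5 + 3 + 2 + 1 + 1 + 0 = 12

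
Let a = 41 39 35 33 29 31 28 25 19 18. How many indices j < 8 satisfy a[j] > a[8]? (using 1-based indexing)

7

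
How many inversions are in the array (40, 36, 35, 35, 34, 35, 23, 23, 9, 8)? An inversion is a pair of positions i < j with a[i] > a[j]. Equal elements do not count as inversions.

Element-by-element contributions:
40: 9
36: 8
35: 5
35: 5
34: 4
35: 4
23: 2
23: 2
9: 1
8: 0
Sum: 9 + 8 + 5 + 5 + 4 + 4 + 2 + 2 + 1 + 0 = 40

40 out-of-order pairs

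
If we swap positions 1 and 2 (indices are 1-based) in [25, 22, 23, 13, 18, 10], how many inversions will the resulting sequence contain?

Inversions: 12

Positions 1 and 2 hold 25 and 22; after swapping, the array is [22, 25, 23, 13, 18, 10].
Sweep left to right; for each value list the smaller values that follow it:
22: 3
25: 4
23: 3
13: 1
18: 1
10: 0
Sum: 3 + 4 + 3 + 1 + 1 + 0 = 12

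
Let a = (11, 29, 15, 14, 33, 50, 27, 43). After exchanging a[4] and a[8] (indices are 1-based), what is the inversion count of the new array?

Positions 4 and 8 hold 14 and 43; after swapping, the array is [11, 29, 15, 43, 33, 50, 27, 14].
Count, for each position, how many later elements it exceeds:
11: 0
29: 3
15: 1
43: 3
33: 2
50: 2
27: 1
14: 0
Sum: 0 + 3 + 1 + 3 + 2 + 2 + 1 + 0 = 12

12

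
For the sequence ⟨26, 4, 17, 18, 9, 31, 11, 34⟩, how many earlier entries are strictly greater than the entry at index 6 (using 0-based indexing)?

4 such elements

The element at index 6 is 11.
Elements before it: 26, 4, 17, 18, 9, 31
Those larger than 11: 26, 17, 18, 31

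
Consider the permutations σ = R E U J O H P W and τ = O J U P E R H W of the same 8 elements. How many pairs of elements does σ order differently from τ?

13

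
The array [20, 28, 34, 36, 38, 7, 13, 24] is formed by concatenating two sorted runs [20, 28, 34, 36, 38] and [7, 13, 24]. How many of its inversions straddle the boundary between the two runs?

14

Count, for every r in R, how many entries of L exceed r:
r = 7: 20, 28, 34, 36, 38 → 5
r = 13: 20, 28, 34, 36, 38 → 5
r = 24: 28, 34, 36, 38 → 4
Cross-inversions: 5 + 5 + 4 = 14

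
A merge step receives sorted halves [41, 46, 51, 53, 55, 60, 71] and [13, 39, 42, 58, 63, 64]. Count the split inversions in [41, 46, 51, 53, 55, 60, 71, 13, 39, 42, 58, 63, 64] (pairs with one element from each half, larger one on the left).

Count, for every r in R, how many entries of L exceed r:
r = 13: 41, 46, 51, 53, 55, 60, 71 → 7
r = 39: 41, 46, 51, 53, 55, 60, 71 → 7
r = 42: 46, 51, 53, 55, 60, 71 → 6
r = 58: 60, 71 → 2
r = 63: 71 → 1
r = 64: 71 → 1
Cross-inversions: 7 + 7 + 6 + 2 + 1 + 1 = 24

24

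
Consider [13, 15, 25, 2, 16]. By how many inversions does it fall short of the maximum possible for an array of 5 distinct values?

6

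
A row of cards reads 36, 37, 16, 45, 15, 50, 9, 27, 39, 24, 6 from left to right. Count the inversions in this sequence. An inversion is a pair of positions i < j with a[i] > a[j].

34 out-of-order pairs

Count, for each position, how many later elements it exceeds:
36: 6
37: 6
16: 3
45: 6
15: 2
50: 5
9: 1
27: 2
39: 2
24: 1
6: 0
Sum: 6 + 6 + 3 + 6 + 2 + 5 + 1 + 2 + 2 + 1 + 0 = 34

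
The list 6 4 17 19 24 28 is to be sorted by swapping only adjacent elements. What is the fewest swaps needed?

Swaps: 1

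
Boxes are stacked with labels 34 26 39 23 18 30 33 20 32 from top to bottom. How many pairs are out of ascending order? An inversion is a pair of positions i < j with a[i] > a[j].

21 inversions

Count, for each position, how many later elements it exceeds:
34 → 26, 23, 18, 30, 33, 20, 32 → 7
26 → 23, 18, 20 → 3
39 → 23, 18, 30, 33, 20, 32 → 6
23 → 18, 20 → 2
18 → none → 0
30 → 20 → 1
33 → 20, 32 → 2
20 → none → 0
32 → none → 0
Sum: 7 + 3 + 6 + 2 + 0 + 1 + 2 + 0 + 0 = 21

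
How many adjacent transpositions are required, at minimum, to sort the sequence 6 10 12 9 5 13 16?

The minimum number of adjacent swaps to sort an array equals its inversion count, since every such swap removes exactly one inversion.
Count inversions — for each element, later elements that are smaller:
6: 5 → 1
10: 9, 5 → 2
12: 9, 5 → 2
9: 5 → 1
5: none → 0
13: none → 0
16: none → 0
Total inversions: 1 + 2 + 2 + 1 + 0 + 0 + 0 = 6

6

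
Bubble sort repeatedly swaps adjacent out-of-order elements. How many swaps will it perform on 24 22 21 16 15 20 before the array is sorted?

Each adjacent swap fixes exactly one inversion, so the minimum swap count equals the number of inversions.
Count inversions — for each element, later elements that are smaller:
24: 22, 21, 16, 15, 20 → 5
22: 21, 16, 15, 20 → 4
21: 16, 15, 20 → 3
16: 15 → 1
15: none → 0
20: none → 0
Total inversions: 5 + 4 + 3 + 1 + 0 + 0 = 13

13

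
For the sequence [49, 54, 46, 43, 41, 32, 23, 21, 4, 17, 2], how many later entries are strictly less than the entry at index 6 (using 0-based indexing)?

4

The element at index 6 is 23.
Elements after it: 21, 4, 17, 2
Those smaller than 23: 21, 4, 17, 2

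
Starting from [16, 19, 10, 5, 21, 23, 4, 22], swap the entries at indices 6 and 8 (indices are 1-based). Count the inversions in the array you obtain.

11 inversions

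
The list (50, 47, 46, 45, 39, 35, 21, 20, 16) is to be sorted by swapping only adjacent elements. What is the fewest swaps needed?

36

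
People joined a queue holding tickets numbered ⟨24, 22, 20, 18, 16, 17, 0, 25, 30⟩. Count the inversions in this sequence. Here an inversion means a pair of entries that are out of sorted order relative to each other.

20 out-of-order pairs

For each element, count later entries that are smaller:
24 → 22, 20, 18, 16, 17, 0 → 6
22 → 20, 18, 16, 17, 0 → 5
20 → 18, 16, 17, 0 → 4
18 → 16, 17, 0 → 3
16 → 0 → 1
17 → 0 → 1
0 → none → 0
25 → none → 0
30 → none → 0
Sum: 6 + 5 + 4 + 3 + 1 + 1 + 0 + 0 + 0 = 20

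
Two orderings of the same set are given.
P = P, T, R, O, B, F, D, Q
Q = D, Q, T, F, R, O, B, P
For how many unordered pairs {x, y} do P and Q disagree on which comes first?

Assign each item its position (1..8) in the first ordering, then rewrite the second ordering as that position sequence:
positions: P→1, T→2, R→3, O→4, B→5, F→6, D→7, Q→8
second ordering as positions: [7, 8, 2, 6, 3, 4, 5, 1]
Discordant pairs = inversions in this position sequence.
7: 2, 6, 3, 4, 5, 1 → 6
8: 2, 6, 3, 4, 5, 1 → 6
2: 1 → 1
6: 3, 4, 5, 1 → 4
3: 1 → 1
4: 1 → 1
5: 1 → 1
1: 0
Total: 6 + 6 + 1 + 4 + 1 + 1 + 1 + 0 = 20

20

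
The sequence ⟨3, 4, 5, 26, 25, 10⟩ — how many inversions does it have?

Count, for each position, how many later elements it exceeds:
3: 0
4: 0
5: 0
26: 2
25: 1
10: 0
Sum: 0 + 0 + 0 + 2 + 1 + 0 = 3

Out-of-order pairs: 3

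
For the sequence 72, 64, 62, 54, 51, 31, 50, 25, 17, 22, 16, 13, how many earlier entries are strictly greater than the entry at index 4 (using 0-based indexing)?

The element at index 4 is 51.
Elements before it: 72, 64, 62, 54
Those larger than 51: 72, 64, 62, 54

4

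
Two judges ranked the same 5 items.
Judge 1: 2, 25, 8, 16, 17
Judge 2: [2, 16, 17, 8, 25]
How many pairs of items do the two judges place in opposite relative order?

5

Assign each item its position (1..5) in the first ordering, then rewrite the second ordering as that position sequence:
positions: 2→1, 25→2, 8→3, 16→4, 17→5
second ordering as positions: [1, 4, 5, 3, 2]
Discordant pairs = inversions in this position sequence.
1: 0
4: 3, 2 → 2
5: 3, 2 → 2
3: 2 → 1
2: 0
Total: 0 + 2 + 2 + 1 + 0 = 5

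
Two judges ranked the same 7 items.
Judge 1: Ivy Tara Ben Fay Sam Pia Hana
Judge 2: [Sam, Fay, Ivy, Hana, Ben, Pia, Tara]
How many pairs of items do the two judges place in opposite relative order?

12 discordant pairs

Assign each item its position (1..7) in the first ordering, then rewrite the second ordering as that position sequence:
positions: Ivy→1, Tara→2, Ben→3, Fay→4, Sam→5, Pia→6, Hana→7
second ordering as positions: [5, 4, 1, 7, 3, 6, 2]
Discordant pairs = inversions in this position sequence.
5: 4, 1, 3, 2 → 4
4: 1, 3, 2 → 3
1: 0
7: 3, 6, 2 → 3
3: 2 → 1
6: 2 → 1
2: 0
Total: 4 + 3 + 0 + 3 + 1 + 1 + 0 = 12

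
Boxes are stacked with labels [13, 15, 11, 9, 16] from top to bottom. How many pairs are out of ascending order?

5

Out-of-order index pairs (0-indexed):
(0,2): 13 > 11
(0,3): 13 > 9
(1,2): 15 > 11
(1,3): 15 > 9
(2,3): 11 > 9
That's 5 pairs.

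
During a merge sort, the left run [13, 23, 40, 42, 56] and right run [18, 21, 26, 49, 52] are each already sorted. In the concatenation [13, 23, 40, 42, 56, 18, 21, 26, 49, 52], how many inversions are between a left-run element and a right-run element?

13

Take each right-half value and tally the left-half values above it:
r = 18: 23, 40, 42, 56 → 4
r = 21: 23, 40, 42, 56 → 4
r = 26: 40, 42, 56 → 3
r = 49: 56 → 1
r = 52: 56 → 1
Cross-inversions: 4 + 4 + 3 + 1 + 1 = 13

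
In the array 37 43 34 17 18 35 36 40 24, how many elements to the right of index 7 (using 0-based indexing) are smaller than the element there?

The element at index 7 is 40.
Elements after it: 24
Those smaller than 40: 24

1 such element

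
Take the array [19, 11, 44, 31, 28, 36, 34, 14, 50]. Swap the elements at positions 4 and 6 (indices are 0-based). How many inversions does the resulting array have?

14

Positions 4 and 6 hold 28 and 34; after swapping, the array is [19, 11, 44, 31, 34, 36, 28, 14, 50].
Element-by-element contributions:
19: 2
11: 0
44: 5
31: 2
34: 2
36: 2
28: 1
14: 0
50: 0
Sum: 2 + 0 + 5 + 2 + 2 + 2 + 1 + 0 + 0 = 14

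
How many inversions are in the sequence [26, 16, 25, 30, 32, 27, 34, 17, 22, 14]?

Count, for each position, how many later elements it exceeds:
26 → 16, 25, 17, 22, 14 → 5
16 → 14 → 1
25 → 17, 22, 14 → 3
30 → 27, 17, 22, 14 → 4
32 → 27, 17, 22, 14 → 4
27 → 17, 22, 14 → 3
34 → 17, 22, 14 → 3
17 → 14 → 1
22 → 14 → 1
14 → none → 0
Sum: 5 + 1 + 3 + 4 + 4 + 3 + 3 + 1 + 1 + 0 = 25

25 inversions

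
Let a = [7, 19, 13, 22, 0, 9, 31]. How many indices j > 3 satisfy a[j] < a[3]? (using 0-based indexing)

The element at index 3 is 22.
Elements after it: 0, 9, 31
Those smaller than 22: 0, 9

2 such elements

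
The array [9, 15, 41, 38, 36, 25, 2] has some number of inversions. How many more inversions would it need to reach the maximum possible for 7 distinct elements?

9

Maximum inversions for 7 distinct elements is C(7, 2) = 7·6/2 = 21.
Current inversions — for each element, count later smaller elements:
9: 1
15: 1
41: 4
38: 3
36: 2
25: 1
2: 0
Current total: 1 + 1 + 4 + 3 + 2 + 1 + 0 = 12
Shortfall: 21 − 12 = 9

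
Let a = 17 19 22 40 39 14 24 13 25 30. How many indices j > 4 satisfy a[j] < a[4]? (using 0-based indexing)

The element at index 4 is 39.
Elements after it: 14, 24, 13, 25, 30
Those smaller than 39: 14, 24, 13, 25, 30

5 such elements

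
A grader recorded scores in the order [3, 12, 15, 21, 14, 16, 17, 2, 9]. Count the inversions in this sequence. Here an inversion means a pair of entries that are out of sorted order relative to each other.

17

Sweep left to right; for each value list the smaller values that follow it:
3 → 2 → 1
12 → 2, 9 → 2
15 → 14, 2, 9 → 3
21 → 14, 16, 17, 2, 9 → 5
14 → 2, 9 → 2
16 → 2, 9 → 2
17 → 2, 9 → 2
2 → none → 0
9 → none → 0
Sum: 1 + 2 + 3 + 5 + 2 + 2 + 2 + 0 + 0 = 17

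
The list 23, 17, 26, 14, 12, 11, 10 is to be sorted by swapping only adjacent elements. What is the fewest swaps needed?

Each adjacent swap fixes exactly one inversion, so the minimum swap count equals the number of inversions.
Count inversions — for each element, later elements that are smaller:
23: 17, 14, 12, 11, 10 → 5
17: 14, 12, 11, 10 → 4
26: 14, 12, 11, 10 → 4
14: 12, 11, 10 → 3
12: 11, 10 → 2
11: 10 → 1
10: none → 0
Total inversions: 5 + 4 + 4 + 3 + 2 + 1 + 0 = 19

19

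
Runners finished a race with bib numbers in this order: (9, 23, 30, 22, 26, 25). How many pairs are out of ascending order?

5 inversions

Inversion pairs (indices are 1-based):
(2,4): 23 > 22
(3,4): 30 > 22
(3,5): 30 > 26
(3,6): 30 > 25
(5,6): 26 > 25
That's 5 pairs.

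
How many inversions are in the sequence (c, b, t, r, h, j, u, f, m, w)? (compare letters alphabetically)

Element-by-element contributions:
c → b → 1
b → none → 0
t → r, h, j, f, m → 5
r → h, j, f, m → 4
h → f → 1
j → f → 1
u → f, m → 2
f → none → 0
m → none → 0
w → none → 0
Sum: 1 + 0 + 5 + 4 + 1 + 1 + 2 + 0 + 0 + 0 = 14

14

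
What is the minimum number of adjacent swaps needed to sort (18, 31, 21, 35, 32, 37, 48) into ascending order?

The minimum number of adjacent swaps to sort an array equals its inversion count, since every such swap removes exactly one inversion.
Count inversions — for each element, later elements that are smaller:
18: none → 0
31: 21 → 1
21: none → 0
35: 32 → 1
32: none → 0
37: none → 0
48: none → 0
Total inversions: 0 + 1 + 0 + 1 + 0 + 0 + 0 = 2

2 swaps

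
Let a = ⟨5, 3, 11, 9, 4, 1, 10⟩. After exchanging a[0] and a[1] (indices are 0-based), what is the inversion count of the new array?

Positions 0 and 1 hold 5 and 3; after swapping, the array is [3, 5, 11, 9, 4, 1, 10].
Count, for each position, how many later elements it exceeds:
3: 1
5: 2
11: 4
9: 2
4: 1
1: 0
10: 0
Sum: 1 + 2 + 4 + 2 + 1 + 0 + 0 = 10

10 inversions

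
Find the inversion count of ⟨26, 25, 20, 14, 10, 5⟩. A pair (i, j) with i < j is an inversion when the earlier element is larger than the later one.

For each element, count later entries that are smaller:
26 → 25, 20, 14, 10, 5 → 5
25 → 20, 14, 10, 5 → 4
20 → 14, 10, 5 → 3
14 → 10, 5 → 2
10 → 5 → 1
5 → none → 0
Sum: 5 + 4 + 3 + 2 + 1 + 0 = 15

15 out-of-order pairs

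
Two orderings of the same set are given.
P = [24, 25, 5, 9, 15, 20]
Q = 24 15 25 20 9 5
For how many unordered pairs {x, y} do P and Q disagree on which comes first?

Assign each item its position (1..6) in the first ordering, then rewrite the second ordering as that position sequence:
positions: 24→1, 25→2, 5→3, 9→4, 15→5, 20→6
second ordering as positions: [1, 5, 2, 6, 4, 3]
Discordant pairs = inversions in this position sequence.
1: 0
5: 2, 4, 3 → 3
2: 0
6: 4, 3 → 2
4: 3 → 1
3: 0
Total: 0 + 3 + 0 + 2 + 1 + 0 = 6

6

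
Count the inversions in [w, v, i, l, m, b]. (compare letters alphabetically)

Out-of-order index pairs (0-indexed):
(0,1): w > v
(0,2): w > i
(0,3): w > l
(0,4): w > m
(0,5): w > b
(1,2): v > i
(1,3): v > l
(1,4): v > m
(1,5): v > b
(2,5): i > b
(3,5): l > b
(4,5): m > b
That's 12 pairs.

There are 12 out-of-order pairs.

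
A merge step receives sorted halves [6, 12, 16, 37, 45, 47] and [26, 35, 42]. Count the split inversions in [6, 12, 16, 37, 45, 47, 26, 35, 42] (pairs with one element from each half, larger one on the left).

8

Take each right-half value and tally the left-half values above it:
r = 26: 37, 45, 47 → 3
r = 35: 37, 45, 47 → 3
r = 42: 45, 47 → 2
Cross-inversions: 3 + 3 + 2 = 8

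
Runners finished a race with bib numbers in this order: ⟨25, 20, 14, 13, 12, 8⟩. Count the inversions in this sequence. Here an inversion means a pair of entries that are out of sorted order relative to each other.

15 inversions

For each element, count later entries that are smaller:
25 → 20, 14, 13, 12, 8 → 5
20 → 14, 13, 12, 8 → 4
14 → 13, 12, 8 → 3
13 → 12, 8 → 2
12 → 8 → 1
8 → none → 0
Sum: 5 + 4 + 3 + 2 + 1 + 0 = 15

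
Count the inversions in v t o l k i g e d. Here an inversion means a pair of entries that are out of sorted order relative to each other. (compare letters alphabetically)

Sweep left to right; for each value list the smaller values that follow it:
v: 8
t: 7
o: 6
l: 5
k: 4
i: 3
g: 2
e: 1
d: 0
Sum: 8 + 7 + 6 + 5 + 4 + 3 + 2 + 1 + 0 = 36

Inversions: 36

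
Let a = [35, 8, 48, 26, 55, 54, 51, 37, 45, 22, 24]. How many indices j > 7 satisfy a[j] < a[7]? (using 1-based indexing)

4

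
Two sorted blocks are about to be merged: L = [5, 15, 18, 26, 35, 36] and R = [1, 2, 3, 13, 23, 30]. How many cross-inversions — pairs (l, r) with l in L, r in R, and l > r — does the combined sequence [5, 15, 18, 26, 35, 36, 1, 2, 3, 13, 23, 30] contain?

Take each right-half value and tally the left-half values above it:
r = 1: 5, 15, 18, 26, 35, 36 → 6
r = 2: 5, 15, 18, 26, 35, 36 → 6
r = 3: 5, 15, 18, 26, 35, 36 → 6
r = 13: 15, 18, 26, 35, 36 → 5
r = 23: 26, 35, 36 → 3
r = 30: 35, 36 → 2
Cross-inversions: 6 + 6 + 6 + 5 + 3 + 2 = 28

Cross-inversions: 28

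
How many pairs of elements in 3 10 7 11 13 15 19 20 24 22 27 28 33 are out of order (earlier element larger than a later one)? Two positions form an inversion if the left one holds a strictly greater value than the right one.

2

Count, for each position, how many later elements it exceeds:
3 → none → 0
10 → 7 → 1
7 → none → 0
11 → none → 0
13 → none → 0
15 → none → 0
19 → none → 0
20 → none → 0
24 → 22 → 1
22 → none → 0
27 → none → 0
28 → none → 0
33 → none → 0
Sum: 0 + 1 + 0 + 0 + 0 + 0 + 0 + 0 + 1 + 0 + 0 + 0 + 0 = 2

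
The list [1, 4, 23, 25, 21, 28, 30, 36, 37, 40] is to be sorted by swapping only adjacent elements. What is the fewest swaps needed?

2 swaps

Each adjacent swap fixes exactly one inversion, so the minimum swap count equals the number of inversions.
Count inversions — for each element, later elements that are smaller:
1: none → 0
4: none → 0
23: 21 → 1
25: 21 → 1
21: none → 0
28: none → 0
30: none → 0
36: none → 0
37: none → 0
40: none → 0
Total inversions: 0 + 0 + 1 + 1 + 0 + 0 + 0 + 0 + 0 + 0 = 2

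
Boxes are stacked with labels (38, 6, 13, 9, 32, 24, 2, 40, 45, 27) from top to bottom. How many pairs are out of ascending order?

For each element, count later entries that are smaller:
38: 7
6: 1
13: 2
9: 1
32: 3
24: 1
2: 0
40: 1
45: 1
27: 0
Sum: 7 + 1 + 2 + 1 + 3 + 1 + 0 + 1 + 1 + 0 = 17

Out-of-order pairs: 17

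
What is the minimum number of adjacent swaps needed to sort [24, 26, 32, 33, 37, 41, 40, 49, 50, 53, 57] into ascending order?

Each adjacent swap fixes exactly one inversion, so the minimum swap count equals the number of inversions.
Count inversions — for each element, later elements that are smaller:
24: none → 0
26: none → 0
32: none → 0
33: none → 0
37: none → 0
41: 40 → 1
40: none → 0
49: none → 0
50: none → 0
53: none → 0
57: none → 0
Total inversions: 0 + 0 + 0 + 0 + 0 + 1 + 0 + 0 + 0 + 0 + 0 = 1

1 swap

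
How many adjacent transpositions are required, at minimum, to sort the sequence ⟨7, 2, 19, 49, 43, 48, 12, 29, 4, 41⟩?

Each adjacent swap fixes exactly one inversion, so the minimum swap count equals the number of inversions.
Count inversions — for each element, later elements that are smaller:
7: 2, 4 → 2
2: none → 0
19: 12, 4 → 2
49: 43, 48, 12, 29, 4, 41 → 6
43: 12, 29, 4, 41 → 4
48: 12, 29, 4, 41 → 4
12: 4 → 1
29: 4 → 1
4: none → 0
41: none → 0
Total inversions: 2 + 0 + 2 + 6 + 4 + 4 + 1 + 1 + 0 + 0 = 20

20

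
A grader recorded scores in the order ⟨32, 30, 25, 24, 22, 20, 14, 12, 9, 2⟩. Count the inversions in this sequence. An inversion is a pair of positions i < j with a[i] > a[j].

Element-by-element contributions:
32 → 30, 25, 24, 22, 20, 14, 12, 9, 2 → 9
30 → 25, 24, 22, 20, 14, 12, 9, 2 → 8
25 → 24, 22, 20, 14, 12, 9, 2 → 7
24 → 22, 20, 14, 12, 9, 2 → 6
22 → 20, 14, 12, 9, 2 → 5
20 → 14, 12, 9, 2 → 4
14 → 12, 9, 2 → 3
12 → 9, 2 → 2
9 → 2 → 1
2 → none → 0
Sum: 9 + 8 + 7 + 6 + 5 + 4 + 3 + 2 + 1 + 0 = 45

There are 45 inversions.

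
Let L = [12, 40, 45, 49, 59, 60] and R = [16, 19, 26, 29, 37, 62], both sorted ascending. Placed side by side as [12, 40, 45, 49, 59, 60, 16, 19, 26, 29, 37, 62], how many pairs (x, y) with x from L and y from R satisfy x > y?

Take each right-half value and tally the left-half values above it:
r = 16: 40, 45, 49, 59, 60 → 5
r = 19: 40, 45, 49, 59, 60 → 5
r = 26: 40, 45, 49, 59, 60 → 5
r = 29: 40, 45, 49, 59, 60 → 5
r = 37: 40, 45, 49, 59, 60 → 5
r = 62: none → 0
Cross-inversions: 5 + 5 + 5 + 5 + 5 + 0 = 25

There are 25 cross-inversions.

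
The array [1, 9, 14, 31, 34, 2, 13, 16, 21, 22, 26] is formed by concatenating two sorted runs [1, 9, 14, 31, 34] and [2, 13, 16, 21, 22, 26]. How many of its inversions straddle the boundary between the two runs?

15

Count, for every r in R, how many entries of L exceed r:
r = 2: 9, 14, 31, 34 → 4
r = 13: 14, 31, 34 → 3
r = 16: 31, 34 → 2
r = 21: 31, 34 → 2
r = 22: 31, 34 → 2
r = 26: 31, 34 → 2
Cross-inversions: 4 + 3 + 2 + 2 + 2 + 2 = 15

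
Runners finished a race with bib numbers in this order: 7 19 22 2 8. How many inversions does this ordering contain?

5 out-of-order pairs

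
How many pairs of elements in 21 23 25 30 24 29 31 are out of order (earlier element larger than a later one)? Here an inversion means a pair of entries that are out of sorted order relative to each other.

There are 3 out-of-order pairs.

Out-of-order index pairs (1-indexed):
(3,5): 25 > 24
(4,5): 30 > 24
(4,6): 30 > 29
That's 3 pairs.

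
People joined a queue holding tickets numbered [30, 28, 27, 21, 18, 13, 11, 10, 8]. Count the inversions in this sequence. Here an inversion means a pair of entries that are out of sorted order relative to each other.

Count, for each position, how many later elements it exceeds:
30: 8
28: 7
27: 6
21: 5
18: 4
13: 3
11: 2
10: 1
8: 0
Sum: 8 + 7 + 6 + 5 + 4 + 3 + 2 + 1 + 0 = 36

Inversions: 36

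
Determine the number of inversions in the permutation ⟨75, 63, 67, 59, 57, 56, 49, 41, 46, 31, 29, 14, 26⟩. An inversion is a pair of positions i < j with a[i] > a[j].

For each element, count later entries that are smaller:
75 → 63, 67, 59, 57, 56, 49, 41, 46, 31, 29, 14, 26 → 12
63 → 59, 57, 56, 49, 41, 46, 31, 29, 14, 26 → 10
67 → 59, 57, 56, 49, 41, 46, 31, 29, 14, 26 → 10
59 → 57, 56, 49, 41, 46, 31, 29, 14, 26 → 9
57 → 56, 49, 41, 46, 31, 29, 14, 26 → 8
56 → 49, 41, 46, 31, 29, 14, 26 → 7
49 → 41, 46, 31, 29, 14, 26 → 6
41 → 31, 29, 14, 26 → 4
46 → 31, 29, 14, 26 → 4
31 → 29, 14, 26 → 3
29 → 14, 26 → 2
14 → none → 0
26 → none → 0
Sum: 12 + 10 + 10 + 9 + 8 + 7 + 6 + 4 + 4 + 3 + 2 + 0 + 0 = 75

75 inversions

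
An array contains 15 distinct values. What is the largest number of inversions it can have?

A reversed (strictly descending) arrangement makes every pair an inversion, giving C(15, 2) inversions.
C(15, 2) = 15·14/2 = 105

There are 105 inversions.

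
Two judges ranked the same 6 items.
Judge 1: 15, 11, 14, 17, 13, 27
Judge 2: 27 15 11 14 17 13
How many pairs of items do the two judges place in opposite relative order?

5

Assign each item its position (1..6) in the first ordering, then rewrite the second ordering as that position sequence:
positions: 15→1, 11→2, 14→3, 17→4, 13→5, 27→6
second ordering as positions: [6, 1, 2, 3, 4, 5]
Discordant pairs = inversions in this position sequence.
6: 1, 2, 3, 4, 5 → 5
1: 0
2: 0
3: 0
4: 0
5: 0
Total: 5 + 0 + 0 + 0 + 0 + 0 = 5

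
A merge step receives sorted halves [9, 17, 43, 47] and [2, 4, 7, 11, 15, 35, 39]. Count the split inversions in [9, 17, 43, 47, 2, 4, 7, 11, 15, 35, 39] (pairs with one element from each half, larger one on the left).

For each element r of the right run, count left-run elements greater than r:
r = 2: 9, 17, 43, 47 → 4
r = 4: 9, 17, 43, 47 → 4
r = 7: 9, 17, 43, 47 → 4
r = 11: 17, 43, 47 → 3
r = 15: 17, 43, 47 → 3
r = 35: 43, 47 → 2
r = 39: 43, 47 → 2
Cross-inversions: 4 + 4 + 4 + 3 + 3 + 2 + 2 = 22

Split inversions: 22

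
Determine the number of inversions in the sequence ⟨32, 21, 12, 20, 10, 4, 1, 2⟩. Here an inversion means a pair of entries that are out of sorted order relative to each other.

Inversions: 26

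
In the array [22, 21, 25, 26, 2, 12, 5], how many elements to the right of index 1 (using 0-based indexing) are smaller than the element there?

3

The element at index 1 is 21.
Elements after it: 25, 26, 2, 12, 5
Those smaller than 21: 2, 12, 5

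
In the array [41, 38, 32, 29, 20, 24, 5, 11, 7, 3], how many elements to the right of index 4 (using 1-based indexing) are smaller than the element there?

6

The element at index 4 is 29.
Elements after it: 20, 24, 5, 11, 7, 3
Those smaller than 29: 20, 24, 5, 11, 7, 3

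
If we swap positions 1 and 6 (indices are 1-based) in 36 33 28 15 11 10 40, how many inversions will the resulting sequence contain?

6 inversions

Positions 1 and 6 hold 36 and 10; after swapping, the array is [10, 33, 28, 15, 11, 36, 40].
Sweep left to right; for each value list the smaller values that follow it:
10 → none → 0
33 → 28, 15, 11 → 3
28 → 15, 11 → 2
15 → 11 → 1
11 → none → 0
36 → none → 0
40 → none → 0
Sum: 0 + 3 + 2 + 1 + 0 + 0 + 0 = 6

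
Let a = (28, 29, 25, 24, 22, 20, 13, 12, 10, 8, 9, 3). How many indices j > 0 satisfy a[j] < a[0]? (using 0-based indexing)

10

The element at index 0 is 28.
Elements after it: 29, 25, 24, 22, 20, 13, 12, 10, 8, 9, 3
Those smaller than 28: 25, 24, 22, 20, 13, 12, 10, 8, 9, 3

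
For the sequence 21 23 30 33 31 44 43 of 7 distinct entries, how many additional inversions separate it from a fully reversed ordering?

19

Maximum inversions for 7 distinct elements is C(7, 2) = 7·6/2 = 21.
Current inversions — for each element, count later smaller elements:
21: 0
23: 0
30: 0
33: 1
31: 0
44: 1
43: 0
Current total: 0 + 0 + 0 + 1 + 0 + 1 + 0 = 2
Shortfall: 21 − 2 = 19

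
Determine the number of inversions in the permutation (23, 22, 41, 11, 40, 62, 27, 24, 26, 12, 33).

27 out-of-order pairs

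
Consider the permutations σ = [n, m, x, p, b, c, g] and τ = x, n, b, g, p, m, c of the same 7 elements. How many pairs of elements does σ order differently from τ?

8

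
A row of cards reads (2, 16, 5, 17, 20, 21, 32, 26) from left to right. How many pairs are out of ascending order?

Sweep left to right; for each value list the smaller values that follow it:
2: 0
16: 1
5: 0
17: 0
20: 0
21: 0
32: 1
26: 0
Sum: 0 + 1 + 0 + 0 + 0 + 0 + 1 + 0 = 2

There are 2 out-of-order pairs.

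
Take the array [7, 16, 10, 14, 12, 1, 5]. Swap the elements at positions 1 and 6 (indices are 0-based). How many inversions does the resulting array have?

7 inversions

Positions 1 and 6 hold 16 and 5; after swapping, the array is [7, 5, 10, 14, 12, 1, 16].
Count, for each position, how many later elements it exceeds:
7: 2
5: 1
10: 1
14: 2
12: 1
1: 0
16: 0
Sum: 2 + 1 + 1 + 2 + 1 + 0 + 0 = 7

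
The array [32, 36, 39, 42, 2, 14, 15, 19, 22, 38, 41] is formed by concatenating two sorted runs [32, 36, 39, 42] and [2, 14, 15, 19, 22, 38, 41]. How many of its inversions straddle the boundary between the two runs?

Take each right-half value and tally the left-half values above it:
r = 2: 32, 36, 39, 42 → 4
r = 14: 32, 36, 39, 42 → 4
r = 15: 32, 36, 39, 42 → 4
r = 19: 32, 36, 39, 42 → 4
r = 22: 32, 36, 39, 42 → 4
r = 38: 39, 42 → 2
r = 41: 42 → 1
Cross-inversions: 4 + 4 + 4 + 4 + 4 + 2 + 1 = 23

Cross-inversions: 23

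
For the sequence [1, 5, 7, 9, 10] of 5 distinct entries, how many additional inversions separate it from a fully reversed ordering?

10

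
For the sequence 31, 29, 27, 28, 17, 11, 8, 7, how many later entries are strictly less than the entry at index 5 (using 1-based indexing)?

3

The element at index 5 is 17.
Elements after it: 11, 8, 7
Those smaller than 17: 11, 8, 7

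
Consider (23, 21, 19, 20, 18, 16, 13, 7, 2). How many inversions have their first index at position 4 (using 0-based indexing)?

4

The element at index 4 is 18.
Elements after it: 16, 13, 7, 2
Those smaller than 18: 16, 13, 7, 2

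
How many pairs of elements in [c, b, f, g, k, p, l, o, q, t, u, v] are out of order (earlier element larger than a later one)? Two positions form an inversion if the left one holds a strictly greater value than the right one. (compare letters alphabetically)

3

Count, for each position, how many later elements it exceeds:
c → b → 1
b → none → 0
f → none → 0
g → none → 0
k → none → 0
p → l, o → 2
l → none → 0
o → none → 0
q → none → 0
t → none → 0
u → none → 0
v → none → 0
Sum: 1 + 0 + 0 + 0 + 0 + 2 + 0 + 0 + 0 + 0 + 0 + 0 = 3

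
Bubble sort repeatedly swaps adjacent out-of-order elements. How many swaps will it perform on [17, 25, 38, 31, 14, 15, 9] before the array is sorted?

15

Minimum adjacent swaps = number of inversions (each swap of adjacent out-of-order elements removes one inversion and no swap can remove more).
Count inversions — for each element, later elements that are smaller:
17: 14, 15, 9 → 3
25: 14, 15, 9 → 3
38: 31, 14, 15, 9 → 4
31: 14, 15, 9 → 3
14: 9 → 1
15: 9 → 1
9: none → 0
Total inversions: 3 + 3 + 4 + 3 + 1 + 1 + 0 = 15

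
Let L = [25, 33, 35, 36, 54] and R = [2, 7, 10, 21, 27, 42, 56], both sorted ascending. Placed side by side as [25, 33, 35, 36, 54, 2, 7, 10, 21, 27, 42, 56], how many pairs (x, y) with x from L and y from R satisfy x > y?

Count, for every r in R, how many entries of L exceed r:
r = 2: 25, 33, 35, 36, 54 → 5
r = 7: 25, 33, 35, 36, 54 → 5
r = 10: 25, 33, 35, 36, 54 → 5
r = 21: 25, 33, 35, 36, 54 → 5
r = 27: 33, 35, 36, 54 → 4
r = 42: 54 → 1
r = 56: none → 0
Cross-inversions: 5 + 5 + 5 + 5 + 4 + 1 + 0 = 25

25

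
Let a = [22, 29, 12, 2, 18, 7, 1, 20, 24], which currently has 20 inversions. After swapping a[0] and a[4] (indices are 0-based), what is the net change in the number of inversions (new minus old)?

-1

Positions 0 and 4 hold 22 and 18; after swapping, the array is [18, 29, 12, 2, 22, 7, 1, 20, 24].
Sweep left to right; for each value list the smaller values that follow it:
18 → 12, 2, 7, 1 → 4
29 → 12, 2, 22, 7, 1, 20, 24 → 7
12 → 2, 7, 1 → 3
2 → 1 → 1
22 → 7, 1, 20 → 3
7 → 1 → 1
1 → none → 0
20 → none → 0
24 → none → 0
Sum: 4 + 7 + 3 + 1 + 3 + 1 + 0 + 0 + 0 = 19
Change: 19 − 20 = -1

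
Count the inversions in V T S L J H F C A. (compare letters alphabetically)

Count, for each position, how many later elements it exceeds:
V: 8
T: 7
S: 6
L: 5
J: 4
H: 3
F: 2
C: 1
A: 0
Sum: 8 + 7 + 6 + 5 + 4 + 3 + 2 + 1 + 0 = 36

36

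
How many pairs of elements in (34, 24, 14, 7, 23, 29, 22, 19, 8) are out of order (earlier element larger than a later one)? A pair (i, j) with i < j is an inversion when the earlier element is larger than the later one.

There are 25 inversions.

For each element, count later entries that are smaller:
34 → 24, 14, 7, 23, 29, 22, 19, 8 → 8
24 → 14, 7, 23, 22, 19, 8 → 6
14 → 7, 8 → 2
7 → none → 0
23 → 22, 19, 8 → 3
29 → 22, 19, 8 → 3
22 → 19, 8 → 2
19 → 8 → 1
8 → none → 0
Sum: 8 + 6 + 2 + 0 + 3 + 3 + 2 + 1 + 0 = 25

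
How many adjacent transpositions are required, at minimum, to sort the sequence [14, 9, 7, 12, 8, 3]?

12 adjacent swaps

Each adjacent swap fixes exactly one inversion, so the minimum swap count equals the number of inversions.
Count inversions — for each element, later elements that are smaller:
14: 9, 7, 12, 8, 3 → 5
9: 7, 8, 3 → 3
7: 3 → 1
12: 8, 3 → 2
8: 3 → 1
3: none → 0
Total inversions: 5 + 3 + 1 + 2 + 1 + 0 = 12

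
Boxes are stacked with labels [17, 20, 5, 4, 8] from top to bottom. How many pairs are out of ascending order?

Sweep left to right; for each value list the smaller values that follow it:
17 → 5, 4, 8 → 3
20 → 5, 4, 8 → 3
5 → 4 → 1
4 → none → 0
8 → none → 0
Sum: 3 + 3 + 1 + 0 + 0 = 7

7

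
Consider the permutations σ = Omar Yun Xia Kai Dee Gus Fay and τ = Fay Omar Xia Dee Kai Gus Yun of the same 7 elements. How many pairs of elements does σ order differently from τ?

11 discordant pairs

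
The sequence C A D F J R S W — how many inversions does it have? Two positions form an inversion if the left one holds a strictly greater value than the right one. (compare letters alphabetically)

1

Element-by-element contributions:
C → A → 1
A → none → 0
D → none → 0
F → none → 0
J → none → 0
R → none → 0
S → none → 0
W → none → 0
Sum: 1 + 0 + 0 + 0 + 0 + 0 + 0 + 0 = 1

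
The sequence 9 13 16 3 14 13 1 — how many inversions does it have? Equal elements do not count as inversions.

12 inversions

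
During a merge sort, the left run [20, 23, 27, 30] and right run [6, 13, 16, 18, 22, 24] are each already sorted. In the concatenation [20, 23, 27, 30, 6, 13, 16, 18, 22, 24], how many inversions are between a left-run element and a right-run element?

21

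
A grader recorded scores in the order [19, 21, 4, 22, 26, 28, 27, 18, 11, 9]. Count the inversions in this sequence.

24

Count, for each position, how many later elements it exceeds:
19: 4
21: 4
4: 0
22: 3
26: 3
28: 4
27: 3
18: 2
11: 1
9: 0
Sum: 4 + 4 + 0 + 3 + 3 + 4 + 3 + 2 + 1 + 0 = 24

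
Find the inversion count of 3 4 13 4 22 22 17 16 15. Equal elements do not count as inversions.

Count, for each position, how many later elements it exceeds:
3: 0
4: 0
13: 1
4: 0
22: 3
22: 3
17: 2
16: 1
15: 0
Sum: 0 + 0 + 1 + 0 + 3 + 3 + 2 + 1 + 0 = 10

Out-of-order pairs: 10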